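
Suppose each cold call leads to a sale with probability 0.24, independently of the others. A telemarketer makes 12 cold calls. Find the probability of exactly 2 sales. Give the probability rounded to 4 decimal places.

0.2444

X ~ Binomial(n=12, p=0.24).
P(X=2) = C(12,2) · p^2 · (1−p)^10
= 66 · 0.0576 · 0.064289 = 0.244401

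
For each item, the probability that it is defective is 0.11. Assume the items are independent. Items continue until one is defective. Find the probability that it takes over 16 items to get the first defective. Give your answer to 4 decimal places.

Y = number of items to the first success; geometric, p = 0.11.
P(Y > 16) = P(first 16 all fail) = (1−p)^16 = 0.154967

0.1550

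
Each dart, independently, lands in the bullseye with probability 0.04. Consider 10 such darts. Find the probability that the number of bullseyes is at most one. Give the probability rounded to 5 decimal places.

0.94185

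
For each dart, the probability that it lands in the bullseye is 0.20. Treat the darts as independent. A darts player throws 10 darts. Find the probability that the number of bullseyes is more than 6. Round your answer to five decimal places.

0.00086

X ~ Binomial(10, 0.20); P(X ≥ 7) = Σ C(10,k) p^k (1−p)^(10−k) over k:
  k=7: C(10,7)·0.20^7·0.80^3 = 0.0007864
  k=8: C(10,8)·0.20^8·0.80^2 = 0.0000737
  k=9: C(10,9)·0.20^9·0.80^1 = 0.0000041
  k=10: C(10,10)·0.20^10·0.80^0 = 0.0000001
Total = 0.0008644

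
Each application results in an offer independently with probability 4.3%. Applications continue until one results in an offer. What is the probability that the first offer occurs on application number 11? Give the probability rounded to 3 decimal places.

0.028

Geometric (trials to first success), p = 0.043.
P(Y = 11) = (1−p)^10 · p = 0.64435 · 0.043 = 0.02771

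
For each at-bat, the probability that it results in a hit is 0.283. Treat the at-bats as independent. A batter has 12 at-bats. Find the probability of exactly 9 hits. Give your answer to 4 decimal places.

0.0009

X ~ Binomial(n=12, p=0.283).
P(X=9) = C(12,9) · p^9 · (1−p)^3
= 220 · 1.1643e-05 · 0.3686 = 0.000944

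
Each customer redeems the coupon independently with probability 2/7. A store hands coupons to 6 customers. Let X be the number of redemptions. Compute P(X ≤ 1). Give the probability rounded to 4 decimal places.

X ~ Binomial(6, 0.285714); P(X ≤ 1) = Σ C(6,k) p^k (1−p)^(6−k) over k:
  k=0: C(6,0)·0.285714^0·0.714286^6 = 0.132810
  k=1: C(6,1)·0.285714^1·0.714286^5 = 0.318745
Total = 0.451555

0.4516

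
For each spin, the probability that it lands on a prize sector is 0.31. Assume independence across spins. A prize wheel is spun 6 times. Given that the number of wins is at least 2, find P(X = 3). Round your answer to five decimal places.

0.32558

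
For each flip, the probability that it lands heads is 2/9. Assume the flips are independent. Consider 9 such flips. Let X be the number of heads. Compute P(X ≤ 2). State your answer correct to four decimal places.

X ~ Binomial(9, 0.222222); P(X ≤ 2) = Σ C(9,k) p^k (1−p)^(9−k) over k:
  k=0: C(9,0)·0.222222^0·0.777778^9 = 0.104160
  k=1: C(9,1)·0.222222^1·0.777778^8 = 0.267839
  k=2: C(9,2)·0.222222^2·0.777778^7 = 0.306102
Total = 0.678101

0.6781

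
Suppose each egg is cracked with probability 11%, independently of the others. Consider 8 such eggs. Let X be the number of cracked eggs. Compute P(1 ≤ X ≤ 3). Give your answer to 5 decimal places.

0.59923

X ~ Binomial(8, 0.11); P(1 ≤ X ≤ 3) = Σ C(8,k) p^k (1−p)^(8−k) over k:
  k=1: C(8,1)·0.11^1·0.89^7 = 0.3892357
  k=2: C(8,2)·0.11^2·0.89^6 = 0.1683773
  k=3: C(8,3)·0.11^3·0.89^5 = 0.0416213
Total = 0.5992344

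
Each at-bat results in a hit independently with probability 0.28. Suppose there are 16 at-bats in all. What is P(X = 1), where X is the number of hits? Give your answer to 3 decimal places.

0.032

X ~ Binomial(n=16, p=0.28).
P(X=1) = C(16,1) · p^1 · (1−p)^15
= 16 · 0.28 · 0.0072442 = 0.03245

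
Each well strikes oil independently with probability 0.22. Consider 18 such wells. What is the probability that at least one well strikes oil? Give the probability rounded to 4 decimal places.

P(at least one) = 1 − P(none) = 1 − (1 − 0.22)^18
= 1 − 0.011421 = 0.988579

0.9886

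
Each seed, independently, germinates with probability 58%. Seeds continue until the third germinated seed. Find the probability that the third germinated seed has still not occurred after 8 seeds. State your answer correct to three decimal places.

0.063

Needing more than 8 seeds ⇔ fewer than 3 successes in the first 8. With X ~ Binomial(8, 0.58), P(Y > 8) = P(X ≤ 2).
  k=0: C(8,0)·0.58^0·0.42^8 = 0.00097
  k=1: C(8,1)·0.58^1·0.42^7 = 0.01070
  k=2: C(8,2)·0.58^2·0.42^6 = 0.05170
P(X ≤ 2) = 0.06337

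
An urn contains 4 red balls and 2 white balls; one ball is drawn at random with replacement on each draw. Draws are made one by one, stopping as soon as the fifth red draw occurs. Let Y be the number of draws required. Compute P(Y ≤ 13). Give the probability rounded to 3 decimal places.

0.991

Finishing within 13 draws ⇔ at least 5 successes in the first 13. With X ~ Binomial(13, 0.666667), P(Y ≤ 13) = 1 − P(X ≤ 4).
  k=0: C(13,0)·0.666667^0·0.333333^13 = 0.00000
  k=1: C(13,1)·0.666667^1·0.333333^12 = 0.00002
  k=2: C(13,2)·0.666667^2·0.333333^11 = 0.00020
  k=3: C(13,3)·0.666667^3·0.333333^10 = 0.00144
  k=4: C(13,4)·0.666667^4·0.333333^9 = 0.00718
1 − 0.00882 = 0.99118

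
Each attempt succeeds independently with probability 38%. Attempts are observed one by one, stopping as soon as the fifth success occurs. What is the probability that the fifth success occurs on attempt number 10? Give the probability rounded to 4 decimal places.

Y = trial on which the fifth success occurs; negative binomial, r=5, p=0.38.
P(Y=10) = C(9,4) · p^5 · (1−p)^5
= 126 · 0.0079235 · 0.091613 = 0.091463

0.0915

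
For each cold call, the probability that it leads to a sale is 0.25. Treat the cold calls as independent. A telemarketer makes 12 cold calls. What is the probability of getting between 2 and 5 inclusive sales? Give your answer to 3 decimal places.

0.787

X ~ Binomial(12, 0.25); P(2 ≤ X ≤ 5) = Σ C(12,k) p^k (1−p)^(12−k) over k:
  k=2: C(12,2)·0.25^2·0.75^10 = 0.23229
  k=3: C(12,3)·0.25^3·0.75^9 = 0.25810
  k=4: C(12,4)·0.25^4·0.75^8 = 0.19358
  k=5: C(12,5)·0.25^5·0.75^7 = 0.10324
Total = 0.78722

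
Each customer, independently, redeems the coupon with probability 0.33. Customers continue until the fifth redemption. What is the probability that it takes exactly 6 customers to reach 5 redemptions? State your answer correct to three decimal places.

0.013

Y = trial on which the fifth success occurs; negative binomial, r=5, p=0.33.
P(Y=6) = C(5,4) · p^5 · (1−p)^1
= 5 · 0.0039135 · 0.67 = 0.01311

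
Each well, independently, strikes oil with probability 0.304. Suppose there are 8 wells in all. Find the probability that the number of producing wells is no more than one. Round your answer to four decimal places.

0.2475

X ~ Binomial(8, 0.304); P(X ≤ 1) = Σ C(8,k) p^k (1−p)^(8−k) over k:
  k=0: C(8,0)·0.304^0·0.696^8 = 0.055065
  k=1: C(8,1)·0.304^1·0.696^7 = 0.192410
Total = 0.247475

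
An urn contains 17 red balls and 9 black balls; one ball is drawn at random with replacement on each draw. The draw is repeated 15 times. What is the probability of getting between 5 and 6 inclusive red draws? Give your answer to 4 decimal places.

0.0368

X ~ Binomial(15, 0.653846); P(5 ≤ X ≤ 6) = Σ C(15,k) p^k (1−p)^(15−k) over k:
  k=5: C(15,5)·0.653846^5·0.346154^10 = 0.008864
  k=6: C(15,6)·0.653846^6·0.346154^9 = 0.027905
Total = 0.036769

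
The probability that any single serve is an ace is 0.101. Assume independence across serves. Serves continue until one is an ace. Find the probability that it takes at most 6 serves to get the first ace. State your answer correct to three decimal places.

Y = number of serves to the first success; geometric, p = 0.101.
P(Y ≤ 6) = 1 − (1−p)^6 = 1 − 0.52791 = 0.47209

0.472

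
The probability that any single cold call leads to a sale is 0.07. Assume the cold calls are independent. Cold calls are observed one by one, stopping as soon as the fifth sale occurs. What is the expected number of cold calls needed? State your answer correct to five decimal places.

71.42857

Y = total cold calls until the fifth success; negative binomial with r=5, p=0.07.
E[Y] = r / p = 5 / 0.07 = 71.4285714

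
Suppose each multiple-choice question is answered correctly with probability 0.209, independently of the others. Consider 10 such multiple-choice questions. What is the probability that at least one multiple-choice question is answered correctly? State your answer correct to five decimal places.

0.90411

P(at least one) = 1 − P(none) = 1 − (1 − 0.209)^10
= 1 − 0.0958881 = 0.9041119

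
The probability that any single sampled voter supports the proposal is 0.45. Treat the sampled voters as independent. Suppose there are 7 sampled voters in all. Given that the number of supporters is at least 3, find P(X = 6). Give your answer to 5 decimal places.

X ~ Binomial(7, 0.45). Want P(X=6 | X≥3) = P(X=6) / P(X≥3).
P(X=6) = C(7,6)·0.45^6·0.55^1 = 0.0319695
P(X≥3) = 1 − 0.0152244 − 0.0871940 − 0.2140217 = 0.6835599
Ratio = 0.0319695 / 0.6835599 = 0.0467691

0.04677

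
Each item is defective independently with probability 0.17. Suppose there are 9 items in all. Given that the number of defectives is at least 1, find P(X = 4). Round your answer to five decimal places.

0.05098

X ~ Binomial(9, 0.17). Want P(X=4 | X≥1) = P(X=4) / P(X≥1).
P(X=4) = C(9,4)·0.17^4·0.83^5 = 0.0414531
P(X≥1) = 1 − 0.1869403 = 0.8130597
Ratio = 0.0414531 / 0.8130597 = 0.0509840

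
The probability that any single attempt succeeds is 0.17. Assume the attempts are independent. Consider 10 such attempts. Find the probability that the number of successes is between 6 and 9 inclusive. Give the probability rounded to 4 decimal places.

X ~ Binomial(10, 0.17); P(6 ≤ X ≤ 9) = Σ C(10,k) p^k (1−p)^(10−k) over k:
  k=6: C(10,6)·0.17^6·0.83^4 = 0.002406
  k=7: C(10,7)·0.17^7·0.83^3 = 0.000282
  k=8: C(10,8)·0.17^8·0.83^2 = 0.000022
  k=9: C(10,9)·0.17^9·0.83^1 = 0.000001
Total = 0.002710

0.0027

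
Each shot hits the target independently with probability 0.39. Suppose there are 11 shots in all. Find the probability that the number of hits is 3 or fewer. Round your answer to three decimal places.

X ~ Binomial(11, 0.39); P(X ≤ 3) = Σ C(11,k) p^k (1−p)^(11−k) over k:
  k=0: C(11,0)·0.39^0·0.61^11 = 0.00435
  k=1: C(11,1)·0.39^1·0.61^10 = 0.03060
  k=2: C(11,2)·0.39^2·0.61^9 = 0.09783
  k=3: C(11,3)·0.39^3·0.61^8 = 0.18764
Total = 0.32042

0.320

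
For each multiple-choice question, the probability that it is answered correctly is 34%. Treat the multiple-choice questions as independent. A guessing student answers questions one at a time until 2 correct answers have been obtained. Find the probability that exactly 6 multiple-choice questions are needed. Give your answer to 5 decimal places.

Y = trial on which the second success occurs; negative binomial, r=2, p=0.34.
P(Y=6) = C(5,1) · p^2 · (1−p)^4
= 5 · 0.1156 · 0.18975 = 0.1096740

0.10967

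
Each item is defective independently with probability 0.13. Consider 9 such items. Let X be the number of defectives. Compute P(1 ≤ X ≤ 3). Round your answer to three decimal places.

X ~ Binomial(9, 0.13); P(1 ≤ X ≤ 3) = Σ C(9,k) p^k (1−p)^(9−k) over k:
  k=1: C(9,1)·0.13^1·0.87^8 = 0.38401
  k=2: C(9,2)·0.13^2·0.87^7 = 0.22952
  k=3: C(9,3)·0.13^3·0.87^6 = 0.08002
Total = 0.69355

0.694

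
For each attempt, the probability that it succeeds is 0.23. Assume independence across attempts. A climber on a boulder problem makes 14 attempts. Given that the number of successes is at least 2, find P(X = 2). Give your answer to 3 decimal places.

X ~ Binomial(14, 0.23). Want P(X=2 | X≥2) = P(X=2) / P(X≥2).
P(X=2) = C(14,2)·0.23^2·0.77^12 = 0.20912
P(X≥2) = 1 − 0.02576 − 0.10770 = 0.86654
Ratio = 0.20912 / 0.86654 = 0.24132

0.241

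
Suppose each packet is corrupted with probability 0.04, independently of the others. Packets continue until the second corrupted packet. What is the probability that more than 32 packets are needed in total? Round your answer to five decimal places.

0.63191

Needing more than 32 packets ⇔ fewer than 2 successes in the first 32. With X ~ Binomial(32, 0.04), P(Y > 32) = P(X ≤ 1).
  k=0: C(32,0)·0.04^0·0.96^32 = 0.2708192
  k=1: C(32,1)·0.04^1·0.96^31 = 0.3610923
P(X ≤ 1) = 0.6319115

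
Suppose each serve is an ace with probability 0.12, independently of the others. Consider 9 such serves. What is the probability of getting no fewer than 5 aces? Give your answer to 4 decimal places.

X ~ Binomial(9, 0.12); P(X ≥ 5) = Σ C(9,k) p^k (1−p)^(9−k) over k:
  k=5: C(9,5)·0.12^5·0.88^4 = 0.001880
  k=6: C(9,6)·0.12^6·0.88^3 = 0.000171
  k=7: C(9,7)·0.12^7·0.88^2 = 0.000010
  k=8: C(9,8)·0.12^8·0.88^1 = 0.000000
  k=9: C(9,9)·0.12^9·0.88^0 = 0.000000
Total = 0.002061

0.0021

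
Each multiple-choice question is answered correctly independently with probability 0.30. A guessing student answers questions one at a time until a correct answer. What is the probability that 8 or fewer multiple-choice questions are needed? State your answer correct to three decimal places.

0.942

Y = number of multiple-choice questions to the first success; geometric, p = 0.30.
P(Y ≤ 8) = 1 − (1−p)^8 = 1 − 0.05765 = 0.94235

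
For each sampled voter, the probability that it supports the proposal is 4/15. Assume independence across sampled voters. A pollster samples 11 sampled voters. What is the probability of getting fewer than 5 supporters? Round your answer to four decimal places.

0.8568

X ~ Binomial(11, 0.266667); P(X ≤ 4) = Σ C(11,k) p^k (1−p)^(11−k) over k:
  k=0: C(11,0)·0.266667^0·0.733333^11 = 0.032985
  k=1: C(11,1)·0.266667^1·0.733333^10 = 0.131940
  k=2: C(11,2)·0.266667^2·0.733333^9 = 0.239890
  k=3: C(11,3)·0.266667^3·0.733333^8 = 0.261699
  k=4: C(11,4)·0.266667^4·0.733333^7 = 0.190326
Total = 0.856840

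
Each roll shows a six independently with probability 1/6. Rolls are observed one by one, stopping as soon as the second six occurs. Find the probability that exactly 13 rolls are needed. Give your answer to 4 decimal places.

Y = trial on which the second success occurs; negative binomial, r=2, p=0.166667.
P(Y=13) = C(12,1) · p^2 · (1−p)^11
= 12 · 0.027778 · 0.13459 = 0.044863

0.0449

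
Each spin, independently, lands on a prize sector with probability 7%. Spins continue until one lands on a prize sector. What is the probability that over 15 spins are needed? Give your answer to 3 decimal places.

0.337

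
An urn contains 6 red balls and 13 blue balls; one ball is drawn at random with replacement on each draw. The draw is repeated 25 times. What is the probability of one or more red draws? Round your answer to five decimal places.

0.99992

P(at least one) = 1 − P(none) = 1 − (1 − 0.315789)^25
= 1 − 0.0000758 = 0.9999242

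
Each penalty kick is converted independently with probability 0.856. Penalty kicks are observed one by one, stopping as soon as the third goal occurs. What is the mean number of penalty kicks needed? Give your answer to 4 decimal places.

3.5047

Y = total penalty kicks until the third success; negative binomial with r=3, p=0.856.
E[Y] = r / p = 3 / 0.856 = 3.504673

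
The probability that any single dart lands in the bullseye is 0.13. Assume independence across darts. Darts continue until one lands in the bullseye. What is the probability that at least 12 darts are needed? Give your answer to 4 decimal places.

0.2161

Y = number of darts to the first success; geometric, p = 0.13.
P(Y > 11) = P(first 11 all fail) = (1−p)^11 = 0.216128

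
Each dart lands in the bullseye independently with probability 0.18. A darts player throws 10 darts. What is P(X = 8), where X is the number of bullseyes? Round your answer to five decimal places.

X ~ Binomial(n=10, p=0.18).
P(X=8) = C(10,8) · p^8 · (1−p)^2
= 45 · 1.102e-06 · 0.6724 = 0.0000333

0.00003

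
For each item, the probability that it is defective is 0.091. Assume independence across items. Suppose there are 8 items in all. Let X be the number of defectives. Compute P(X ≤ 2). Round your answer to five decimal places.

0.97026

X ~ Binomial(8, 0.091); P(X ≤ 2) = Σ C(8,k) p^k (1−p)^(8−k) over k:
  k=0: C(8,0)·0.091^0·0.909^8 = 0.4661343
  k=1: C(8,1)·0.091^1·0.909^7 = 0.3733177
  k=2: C(8,2)·0.091^2·0.909^6 = 0.1308049
Total = 0.9702569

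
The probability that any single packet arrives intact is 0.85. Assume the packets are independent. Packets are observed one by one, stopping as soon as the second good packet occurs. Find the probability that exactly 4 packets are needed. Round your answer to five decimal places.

Y = trial on which the second success occurs; negative binomial, r=2, p=0.85.
P(Y=4) = C(3,1) · p^2 · (1−p)^2
= 3 · 0.7225 · 0.0225 = 0.0487687

0.04877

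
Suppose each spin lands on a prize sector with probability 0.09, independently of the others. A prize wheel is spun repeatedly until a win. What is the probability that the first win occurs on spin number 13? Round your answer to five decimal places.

0.02902

Geometric (trials to first success), p = 0.09.
P(Y = 13) = (1−p)^12 · p = 0.32248 · 0.09 = 0.0290228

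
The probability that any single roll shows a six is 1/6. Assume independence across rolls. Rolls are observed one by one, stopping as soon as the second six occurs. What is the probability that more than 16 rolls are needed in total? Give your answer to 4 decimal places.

0.2272

Needing more than 16 rolls ⇔ fewer than 2 successes in the first 16. With X ~ Binomial(16, 0.166667), P(Y > 16) = P(X ≤ 1).
  k=0: C(16,0)·0.166667^0·0.833333^16 = 0.054088
  k=1: C(16,1)·0.166667^1·0.833333^15 = 0.173081
P(X ≤ 1) = 0.227169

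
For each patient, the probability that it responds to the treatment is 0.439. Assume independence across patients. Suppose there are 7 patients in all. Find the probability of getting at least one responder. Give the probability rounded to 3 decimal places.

P(at least one) = 1 − P(none) = 1 − (1 − 0.439)^7
= 1 − 0.01749 = 0.98251

0.983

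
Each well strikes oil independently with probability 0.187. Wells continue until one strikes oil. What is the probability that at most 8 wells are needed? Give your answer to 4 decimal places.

0.8091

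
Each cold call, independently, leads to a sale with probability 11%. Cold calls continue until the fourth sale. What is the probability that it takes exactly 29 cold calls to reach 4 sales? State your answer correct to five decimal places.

0.02604

Y = trial on which the fourth success occurs; negative binomial, r=4, p=0.11.
P(Y=29) = C(28,3) · p^4 · (1−p)^25
= 3276 · 0.00014641 · 0.054294 = 0.0260414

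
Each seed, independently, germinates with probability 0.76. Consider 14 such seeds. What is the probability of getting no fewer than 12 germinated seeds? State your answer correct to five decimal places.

0.31091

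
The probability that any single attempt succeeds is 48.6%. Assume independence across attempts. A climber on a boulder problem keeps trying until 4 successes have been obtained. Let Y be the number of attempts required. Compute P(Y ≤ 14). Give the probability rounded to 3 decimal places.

Finishing within 14 attempts ⇔ at least 4 successes in the first 14. With X ~ Binomial(14, 0.486), P(Y ≤ 14) = 1 − P(X ≤ 3).
  k=0: C(14,0)·0.486^0·0.514^14 = 0.00009
  k=1: C(14,1)·0.486^1·0.514^13 = 0.00119
  k=2: C(14,2)·0.486^2·0.514^12 = 0.00731
  k=3: C(14,3)·0.486^3·0.514^11 = 0.02764
1 − 0.03623 = 0.96377

0.964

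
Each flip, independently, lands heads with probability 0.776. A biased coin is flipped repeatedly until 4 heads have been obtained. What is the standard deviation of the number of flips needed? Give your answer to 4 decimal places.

1.2198

Y = total flips until the fourth success; negative binomial with r=4, p=0.776.
SD(Y) = √[r(1−p)/p²] = √(1.487937) = 1.219810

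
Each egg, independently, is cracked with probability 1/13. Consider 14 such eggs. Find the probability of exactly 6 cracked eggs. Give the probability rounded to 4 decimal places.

0.0003

X ~ Binomial(n=14, p=0.076923).
P(X=6) = C(14,6) · p^6 · (1−p)^8
= 3003 · 2.0718e-07 · 0.52711 = 0.000328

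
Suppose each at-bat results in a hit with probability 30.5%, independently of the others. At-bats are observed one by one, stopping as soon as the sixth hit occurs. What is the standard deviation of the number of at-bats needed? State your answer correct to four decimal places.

Y = total at-bats until the sixth success; negative binomial with r=6, p=0.305.
SD(Y) = √[r(1−p)/p²] = √(44.826660) = 6.695271

6.6953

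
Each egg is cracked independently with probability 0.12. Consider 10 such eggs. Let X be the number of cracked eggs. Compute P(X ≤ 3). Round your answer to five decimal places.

0.97606

X ~ Binomial(10, 0.12); P(X ≤ 3) = Σ C(10,k) p^k (1−p)^(10−k) over k:
  k=0: C(10,0)·0.12^0·0.88^10 = 0.2785010
  k=1: C(10,1)·0.12^1·0.88^9 = 0.3797741
  k=2: C(10,2)·0.12^2·0.88^8 = 0.2330432
  k=3: C(10,3)·0.12^3·0.88^7 = 0.0847430
Total = 0.9760612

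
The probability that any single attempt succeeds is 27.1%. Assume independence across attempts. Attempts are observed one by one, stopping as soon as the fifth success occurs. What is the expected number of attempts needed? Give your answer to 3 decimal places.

18.450

Y = total attempts until the fifth success; negative binomial with r=5, p=0.271.
E[Y] = r / p = 5 / 0.271 = 18.45018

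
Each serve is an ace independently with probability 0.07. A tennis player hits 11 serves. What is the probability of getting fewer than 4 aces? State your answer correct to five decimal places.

0.99469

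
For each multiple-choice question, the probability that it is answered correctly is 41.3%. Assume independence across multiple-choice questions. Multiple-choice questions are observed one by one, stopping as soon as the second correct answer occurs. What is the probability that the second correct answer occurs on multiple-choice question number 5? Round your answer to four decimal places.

Y = trial on which the second success occurs; negative binomial, r=2, p=0.413.
P(Y=5) = C(4,1) · p^2 · (1−p)^3
= 4 · 0.17057 · 0.20226 = 0.137999

0.1380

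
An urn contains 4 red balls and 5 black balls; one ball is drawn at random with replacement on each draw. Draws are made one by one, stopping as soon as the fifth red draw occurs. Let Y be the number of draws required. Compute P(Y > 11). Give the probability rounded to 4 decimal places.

0.4118

Needing more than 11 draws ⇔ fewer than 5 successes in the first 11. With X ~ Binomial(11, 0.444444), P(Y > 11) = P(X ≤ 4).
  k=0: C(11,0)·0.444444^0·0.555556^11 = 0.001556
  k=1: C(11,1)·0.444444^1·0.555556^10 = 0.013693
  k=2: C(11,2)·0.444444^2·0.555556^9 = 0.054770
  k=3: C(11,3)·0.444444^3·0.555556^8 = 0.131449
  k=4: C(11,4)·0.444444^4·0.555556^7 = 0.210318
P(X ≤ 4) = 0.411786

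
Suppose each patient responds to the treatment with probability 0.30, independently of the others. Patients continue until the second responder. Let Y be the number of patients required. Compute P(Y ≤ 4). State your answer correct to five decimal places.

Finishing within 4 patients ⇔ at least 2 successes in the first 4. With X ~ Binomial(4, 0.30), P(Y ≤ 4) = 1 − P(X ≤ 1).
  k=0: C(4,0)·0.30^0·0.70^4 = 0.2401000
  k=1: C(4,1)·0.30^1·0.70^3 = 0.4116000
1 − 0.6517000 = 0.3483000

0.34830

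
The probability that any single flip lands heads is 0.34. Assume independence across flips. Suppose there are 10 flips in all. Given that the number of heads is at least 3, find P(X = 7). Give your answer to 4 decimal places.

X ~ Binomial(10, 0.34). Want P(X=7 | X≥3) = P(X=7) / P(X≥3).
P(X=7) = C(10,7)·0.34^7·0.66^3 = 0.018120
P(X≥3) = 1 − 0.015683 − 0.080793 − 0.187293 = 0.716230
Ratio = 0.018120 / 0.716230 = 0.025300

0.0253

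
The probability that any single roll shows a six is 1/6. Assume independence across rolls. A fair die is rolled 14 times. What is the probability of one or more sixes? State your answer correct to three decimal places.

P(at least one) = 1 − P(none) = 1 − (1 − 0.166667)^14
= 1 − 0.07789 = 0.92211

0.922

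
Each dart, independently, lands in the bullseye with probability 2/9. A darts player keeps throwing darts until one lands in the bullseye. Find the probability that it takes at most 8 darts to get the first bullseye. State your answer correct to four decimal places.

Y = number of darts to the first success; geometric, p = 0.222222.
P(Y ≤ 8) = 1 − (1−p)^8 = 1 − 0.133920 = 0.866080

0.8661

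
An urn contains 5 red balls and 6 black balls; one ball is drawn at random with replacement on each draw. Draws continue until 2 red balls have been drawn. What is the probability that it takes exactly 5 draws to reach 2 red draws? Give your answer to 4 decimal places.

Y = trial on which the second success occurs; negative binomial, r=2, p=0.454545.
P(Y=5) = C(4,1) · p^2 · (1−p)^3
= 4 · 0.20661 · 0.16228 = 0.134119

0.1341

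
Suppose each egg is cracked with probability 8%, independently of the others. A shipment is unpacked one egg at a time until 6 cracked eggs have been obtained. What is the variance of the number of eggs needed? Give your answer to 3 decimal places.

862.500

Y = total eggs until the sixth success; negative binomial with r=6, p=0.08.
Var(Y) = r(1−p)/p² = 6·0.92 / 0.08² = 862.50000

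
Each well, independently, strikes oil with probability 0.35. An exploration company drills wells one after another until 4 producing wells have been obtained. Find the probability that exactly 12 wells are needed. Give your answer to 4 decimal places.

Y = trial on which the fourth success occurs; negative binomial, r=4, p=0.35.
P(Y=12) = C(11,3) · p^4 · (1−p)^8
= 165 · 0.015006 · 0.031864 = 0.078897

0.0789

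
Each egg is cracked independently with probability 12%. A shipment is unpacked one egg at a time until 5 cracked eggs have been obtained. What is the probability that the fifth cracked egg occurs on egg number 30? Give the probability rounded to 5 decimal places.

Y = trial on which the fifth success occurs; negative binomial, r=5, p=0.12.
P(Y=30) = C(29,4) · p^5 · (1−p)^25
= 23751 · 2.4883e-05 · 0.040932 = 0.0241911

0.02419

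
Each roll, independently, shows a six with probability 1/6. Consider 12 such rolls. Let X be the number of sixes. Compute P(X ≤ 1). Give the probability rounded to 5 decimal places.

0.38133

X ~ Binomial(12, 0.166667); P(X ≤ 1) = Σ C(12,k) p^k (1−p)^(12−k) over k:
  k=0: C(12,0)·0.166667^0·0.833333^12 = 0.1121567
  k=1: C(12,1)·0.166667^1·0.833333^11 = 0.2691760
Total = 0.3813326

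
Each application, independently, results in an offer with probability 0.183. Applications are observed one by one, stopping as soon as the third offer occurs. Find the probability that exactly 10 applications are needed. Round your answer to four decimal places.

0.0536

Y = trial on which the third success occurs; negative binomial, r=3, p=0.183.
P(Y=10) = C(9,2) · p^3 · (1−p)^7
= 36 · 0.0061285 · 0.24297 = 0.053606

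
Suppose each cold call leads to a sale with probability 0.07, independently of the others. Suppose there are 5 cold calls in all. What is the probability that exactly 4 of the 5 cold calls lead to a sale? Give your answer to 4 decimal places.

X ~ Binomial(n=5, p=0.07).
P(X=4) = C(5,4) · p^4 · (1−p)^1
= 5 · 2.401e-05 · 0.93 = 0.000112

0.0001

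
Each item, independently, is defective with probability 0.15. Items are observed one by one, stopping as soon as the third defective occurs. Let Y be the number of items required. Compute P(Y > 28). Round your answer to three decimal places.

Needing more than 28 items ⇔ fewer than 3 successes in the first 28. With X ~ Binomial(28, 0.15), P(Y > 28) = P(X ≤ 2).
  k=0: C(28,0)·0.15^0·0.85^28 = 0.01056
  k=1: C(28,1)·0.15^1·0.85^27 = 0.05219
  k=2: C(28,2)·0.15^2·0.85^26 = 0.12433
P(X ≤ 2) = 0.18708

0.187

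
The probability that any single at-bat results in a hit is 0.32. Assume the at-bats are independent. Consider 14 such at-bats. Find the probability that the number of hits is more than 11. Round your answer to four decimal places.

0.0001

X ~ Binomial(14, 0.32); P(X ≥ 12) = Σ C(14,k) p^k (1−p)^(14−k) over k:
  k=12: C(14,12)·0.32^12·0.68^2 = 0.000049
  k=13: C(14,13)·0.32^13·0.68^1 = 0.000004
  k=14: C(14,14)·0.32^14·0.68^0 = 0.000000
Total = 0.000052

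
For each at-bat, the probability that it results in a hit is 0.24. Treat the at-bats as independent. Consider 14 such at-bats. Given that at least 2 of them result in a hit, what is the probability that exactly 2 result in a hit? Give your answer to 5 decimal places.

0.22025

X ~ Binomial(14, 0.24). Want P(X=2 | X≥2) = P(X=2) / P(X≥2).
P(X=2) = C(14,2)·0.24^2·0.76^12 = 0.1946377
P(X≥2) = 1 − 0.0214482 − 0.0948235 = 0.8837283
Ratio = 0.1946377 / 0.8837283 = 0.2202461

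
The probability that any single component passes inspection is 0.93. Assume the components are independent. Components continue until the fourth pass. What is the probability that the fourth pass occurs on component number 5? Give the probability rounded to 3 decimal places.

Y = trial on which the fourth success occurs; negative binomial, r=4, p=0.93.
P(Y=5) = C(4,3) · p^4 · (1−p)^1
= 4 · 0.74805 · 0.07 = 0.20945

0.209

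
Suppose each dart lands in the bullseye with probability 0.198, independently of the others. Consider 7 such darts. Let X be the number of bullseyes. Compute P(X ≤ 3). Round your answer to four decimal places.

X ~ Binomial(7, 0.198); P(X ≤ 3) = Σ C(7,k) p^k (1−p)^(7−k) over k:
  k=0: C(7,0)·0.198^0·0.802^7 = 0.213413
  k=1: C(7,1)·0.198^1·0.802^6 = 0.368816
  k=2: C(7,2)·0.198^2·0.802^5 = 0.273163
  k=3: C(7,3)·0.198^3·0.802^4 = 0.112399
Total = 0.967790

0.9678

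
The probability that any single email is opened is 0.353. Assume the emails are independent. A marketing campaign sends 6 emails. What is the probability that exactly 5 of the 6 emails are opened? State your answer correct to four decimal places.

0.0213

X ~ Binomial(n=6, p=0.353).
P(X=5) = C(6,5) · p^5 · (1−p)^1
= 6 · 0.0054812 · 0.647 = 0.021278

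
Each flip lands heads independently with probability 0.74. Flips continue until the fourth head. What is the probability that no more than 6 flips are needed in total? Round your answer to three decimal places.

Finishing within 6 flips ⇔ at least 4 successes in the first 6. With X ~ Binomial(6, 0.74), P(Y ≤ 6) = 1 − P(X ≤ 3).
  k=0: C(6,0)·0.74^0·0.26^6 = 0.00031
  k=1: C(6,1)·0.74^1·0.26^5 = 0.00528
  k=2: C(6,2)·0.74^2·0.26^4 = 0.03754
  k=3: C(6,3)·0.74^3·0.26^3 = 0.14244
1 − 0.18556 = 0.81444

0.814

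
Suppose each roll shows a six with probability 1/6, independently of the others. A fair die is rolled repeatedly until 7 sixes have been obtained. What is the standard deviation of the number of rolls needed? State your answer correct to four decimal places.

14.4914

Y = total rolls until the seventh success; negative binomial with r=7, p=0.166667.
SD(Y) = √[r(1−p)/p²] = √(210.000000) = 14.491377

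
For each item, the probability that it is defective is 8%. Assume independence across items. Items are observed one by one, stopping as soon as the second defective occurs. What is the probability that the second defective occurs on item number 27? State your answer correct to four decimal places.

Y = trial on which the second success occurs; negative binomial, r=2, p=0.08.
P(Y=27) = C(26,1) · p^2 · (1−p)^25
= 26 · 0.0064 · 0.12436 = 0.020694

0.0207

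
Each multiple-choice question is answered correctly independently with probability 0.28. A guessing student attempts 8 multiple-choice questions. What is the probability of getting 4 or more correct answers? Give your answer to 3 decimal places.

0.159

X ~ Binomial(8, 0.28); P(X ≥ 4) = Σ C(8,k) p^k (1−p)^(8−k) over k:
  k=4: C(8,4)·0.28^4·0.72^4 = 0.11563
  k=5: C(8,5)·0.28^5·0.72^3 = 0.03597
  k=6: C(8,6)·0.28^6·0.72^2 = 0.00699
  k=7: C(8,7)·0.28^7·0.72^1 = 0.00078
  k=8: C(8,8)·0.28^8·0.72^0 = 0.00004
Total = 0.15941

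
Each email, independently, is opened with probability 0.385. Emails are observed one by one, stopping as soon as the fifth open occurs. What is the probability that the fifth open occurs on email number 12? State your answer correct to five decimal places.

Y = trial on which the fifth success occurs; negative binomial, r=5, p=0.385.
P(Y=12) = C(11,4) · p^5 · (1−p)^7
= 330 · 0.0084587 · 0.033276 = 0.0928845

0.09288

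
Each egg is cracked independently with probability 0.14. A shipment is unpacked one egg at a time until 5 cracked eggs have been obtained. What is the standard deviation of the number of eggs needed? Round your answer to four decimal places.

Y = total eggs until the fifth success; negative binomial with r=5, p=0.14.
SD(Y) = √[r(1−p)/p²] = √(219.387755) = 14.811744

14.8117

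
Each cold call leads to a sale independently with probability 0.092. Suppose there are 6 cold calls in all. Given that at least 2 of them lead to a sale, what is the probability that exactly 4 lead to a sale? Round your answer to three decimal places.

0.009

X ~ Binomial(6, 0.092). Want P(X=4 | X≥2) = P(X=4) / P(X≥2).
P(X=4) = C(6,4)·0.092^4·0.908^2 = 0.00089
P(X≥2) = 1 − 0.56042 − 0.34070 = 0.09888
Ratio = 0.00089 / 0.09888 = 0.00896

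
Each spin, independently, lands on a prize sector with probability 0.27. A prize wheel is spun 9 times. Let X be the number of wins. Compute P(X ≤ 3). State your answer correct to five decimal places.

0.79498

X ~ Binomial(9, 0.27); P(X ≤ 3) = Σ C(9,k) p^k (1−p)^(9−k) over k:
  k=0: C(9,0)·0.27^0·0.73^9 = 0.0588716
  k=1: C(9,1)·0.27^1·0.73^8 = 0.1959698
  k=2: C(9,2)·0.27^2·0.73^7 = 0.2899279
  k=3: C(9,3)·0.27^3·0.73^6 = 0.2502118
Total = 0.7949811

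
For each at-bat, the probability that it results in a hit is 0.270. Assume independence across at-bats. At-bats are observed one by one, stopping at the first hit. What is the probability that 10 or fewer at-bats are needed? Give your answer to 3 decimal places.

Y = number of at-bats to the first success; geometric, p = 0.27.
P(Y ≤ 10) = 1 − (1−p)^10 = 1 − 0.04298 = 0.95702

0.957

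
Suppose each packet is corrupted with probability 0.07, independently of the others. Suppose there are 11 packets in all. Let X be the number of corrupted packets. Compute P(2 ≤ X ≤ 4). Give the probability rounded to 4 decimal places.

X ~ Binomial(11, 0.07); P(2 ≤ X ≤ 4) = Σ C(11,k) p^k (1−p)^(11−k) over k:
  k=2: C(11,2)·0.07^2·0.93^9 = 0.140251
  k=3: C(11,3)·0.07^3·0.93^8 = 0.031670
  k=4: C(11,4)·0.07^4·0.93^7 = 0.004767
Total = 0.176688

0.1767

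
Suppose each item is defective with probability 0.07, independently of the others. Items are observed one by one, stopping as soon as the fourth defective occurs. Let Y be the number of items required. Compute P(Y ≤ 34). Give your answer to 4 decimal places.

Finishing within 34 items ⇔ at least 4 successes in the first 34. With X ~ Binomial(34, 0.07), P(Y ≤ 34) = 1 − P(X ≤ 3).
  k=0: C(34,0)·0.07^0·0.93^34 = 0.084805
  k=1: C(34,1)·0.07^1·0.93^33 = 0.217027
  k=2: C(34,2)·0.07^2·0.93^32 = 0.269534
  k=3: C(34,3)·0.07^3·0.93^31 = 0.216400
1 − 0.787766 = 0.212234

0.2122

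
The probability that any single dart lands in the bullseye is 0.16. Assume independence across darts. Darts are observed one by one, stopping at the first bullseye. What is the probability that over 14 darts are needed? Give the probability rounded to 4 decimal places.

Y = number of darts to the first success; geometric, p = 0.16.
P(Y > 14) = P(first 14 all fail) = (1−p)^14 = 0.087078

0.0871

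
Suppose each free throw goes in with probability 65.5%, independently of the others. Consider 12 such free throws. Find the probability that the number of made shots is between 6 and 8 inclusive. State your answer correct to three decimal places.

X ~ Binomial(12, 0.655); P(6 ≤ X ≤ 8) = Σ C(12,k) p^k (1−p)^(12−k) over k:
  k=6: C(12,6)·0.655^6·0.345^6 = 0.12304
  k=7: C(12,7)·0.655^7·0.345^5 = 0.20022
  k=8: C(12,8)·0.655^8·0.345^4 = 0.23758
Total = 0.56084

0.561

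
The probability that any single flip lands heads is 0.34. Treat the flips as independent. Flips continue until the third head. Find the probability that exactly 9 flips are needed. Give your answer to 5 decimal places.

0.09096

Y = trial on which the third success occurs; negative binomial, r=3, p=0.34.
P(Y=9) = C(8,2) · p^3 · (1−p)^6
= 28 · 0.039304 · 0.082654 = 0.0909617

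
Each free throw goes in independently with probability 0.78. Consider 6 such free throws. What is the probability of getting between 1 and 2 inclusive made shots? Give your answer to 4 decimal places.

0.0238

X ~ Binomial(6, 0.78); P(1 ≤ X ≤ 2) = Σ C(6,k) p^k (1−p)^(6−k) over k:
  k=1: C(6,1)·0.78^1·0.22^5 = 0.002412
  k=2: C(6,2)·0.78^2·0.22^4 = 0.021378
Total = 0.023790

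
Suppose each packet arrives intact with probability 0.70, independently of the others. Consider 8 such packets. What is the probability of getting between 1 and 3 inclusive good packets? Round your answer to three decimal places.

X ~ Binomial(8, 0.70); P(1 ≤ X ≤ 3) = Σ C(8,k) p^k (1−p)^(8−k) over k:
  k=1: C(8,1)·0.70^1·0.30^7 = 0.00122
  k=2: C(8,2)·0.70^2·0.30^6 = 0.01000
  k=3: C(8,3)·0.70^3·0.30^5 = 0.04668
Total = 0.05790

0.058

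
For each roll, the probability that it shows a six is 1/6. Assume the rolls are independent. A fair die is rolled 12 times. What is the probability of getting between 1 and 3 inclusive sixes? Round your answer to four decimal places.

X ~ Binomial(12, 0.166667); P(1 ≤ X ≤ 3) = Σ C(12,k) p^k (1−p)^(12−k) over k:
  k=1: C(12,1)·0.166667^1·0.833333^11 = 0.269176
  k=2: C(12,2)·0.166667^2·0.833333^10 = 0.296094
  k=3: C(12,3)·0.166667^3·0.833333^9 = 0.197396
Total = 0.762665

0.7627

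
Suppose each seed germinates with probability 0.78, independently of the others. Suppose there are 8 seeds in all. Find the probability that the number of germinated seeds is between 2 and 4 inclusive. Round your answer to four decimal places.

X ~ Binomial(8, 0.78); P(2 ≤ X ≤ 4) = Σ C(8,k) p^k (1−p)^(8−k) over k:
  k=2: C(8,2)·0.78^2·0.22^6 = 0.001931
  k=3: C(8,3)·0.78^3·0.22^5 = 0.013696
  k=4: C(8,4)·0.78^4·0.22^4 = 0.060697
Total = 0.076324

0.0763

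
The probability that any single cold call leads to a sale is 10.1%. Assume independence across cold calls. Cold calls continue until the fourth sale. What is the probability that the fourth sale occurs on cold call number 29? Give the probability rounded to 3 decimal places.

0.024

Y = trial on which the fourth success occurs; negative binomial, r=4, p=0.101.
P(Y=29) = C(28,3) · p^4 · (1−p)^25
= 3276 · 0.00010406 · 0.069822 = 0.02380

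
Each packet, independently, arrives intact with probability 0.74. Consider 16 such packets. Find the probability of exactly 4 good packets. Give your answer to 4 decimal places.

0.0001

X ~ Binomial(n=16, p=0.74).
P(X=4) = C(16,4) · p^4 · (1−p)^12
= 1820 · 0.29987 · 9.5429e-08 = 0.000052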